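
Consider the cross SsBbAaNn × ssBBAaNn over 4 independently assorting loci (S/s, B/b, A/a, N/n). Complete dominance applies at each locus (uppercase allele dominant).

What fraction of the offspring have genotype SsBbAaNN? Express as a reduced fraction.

P(SsBbAaNN) = 1/32

SsBbAaNn gametes: SBAN×1, SBAn×1, SBaN×1, SBan×1, SbAN×1, SbAn×1, SbaN×1, Sban×1, sBAN×1, sBAn×1, sBaN×1, sBan×1, sbAN×1, sbAn×1, sbaN×1, sban×1
ssBBAaNn gametes: sBAN×4, sBAn×4, sBaN×4, sBan×4
SsBbAaNn×ssBBAaNn grid (16·16=256): SsBBAANN=4 SsBBAANn=8 SsBBAAnn=4 SsBBAaNN=8 SsBBAaNn=16 SsBBAann=8 SsBBaaNN=4 SsBBaaNn=8 SsBBaann=4 SsBbAANN=4 SsBbAANn=8 SsBbAAnn=4 SsBbAaNN=8 SsBbAaNn=16 SsBbAann=8 SsBbaaNN=4 SsBbaaNn=8 SsBbaann=4 ssBBAANN=4 ssBBAANn=8 ssBBAAnn=4 ssBBAaNN=8 ssBBAaNn=16 ssBBAann=8 ssBBaaNN=4 ssBBaaNn=8 ssBBaann=4 ssBbAANN=4 ssBbAANn=8 ssBbAAnn=4 ssBbAaNN=8 ssBbAaNn=16 ssBbAann=8 ssBbaaNN=4 ssBbaaNn=8 ssBbaann=4
SsBbAaNN hits 8/256; gcd=8; 8÷8/256÷8 = 1/32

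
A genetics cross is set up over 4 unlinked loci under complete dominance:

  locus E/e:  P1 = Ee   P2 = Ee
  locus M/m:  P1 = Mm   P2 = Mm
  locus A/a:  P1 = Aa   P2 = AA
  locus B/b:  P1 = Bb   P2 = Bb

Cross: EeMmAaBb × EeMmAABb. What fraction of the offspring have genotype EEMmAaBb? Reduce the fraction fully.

P(EEMmAaBb) = 1/32

EeMmAaBb gametes: EMAB×1, EMAb×1, EMaB×1, EMab×1, EmAB×1, EmAb×1, EmaB×1, Emab×1, eMAB×1, eMAb×1, eMaB×1, eMab×1, emAB×1, emAb×1, emaB×1, emab×1
EeMmAABb gametes: EMAB×2, EMAb×2, EmAB×2, EmAb×2, eMAB×2, eMAb×2, emAB×2, emAb×2
EeMmAaBb×EeMmAABb grid (16·16=256): EEMMAABB=2 EEMMAABb=4 EEMMAAbb=2 EEMMAaBB=2 EEMMAaBb=4 EEMMAabb=2 EEMmAABB=4 EEMmAABb=8 EEMmAAbb=4 EEMmAaBB=4 EEMmAaBb=8 EEMmAabb=4 EEmmAABB=2 EEmmAABb=4 EEmmAAbb=2 EEmmAaBB=2 EEmmAaBb=4 EEmmAabb=2 EeMMAABB=4 EeMMAABb=8 EeMMAAbb=4 EeMMAaBB=4 EeMMAaBb=8 EeMMAabb=4 EeMmAABB=8 EeMmAABb=16 EeMmAAbb=8 EeMmAaBB=8 EeMmAaBb=16 EeMmAabb=8 EemmAABB=4 EemmAABb=8 EemmAAbb=4 EemmAaBB=4 EemmAaBb=8 EemmAabb=4 eeMMAABB=2 eeMMAABb=4 eeMMAAbb=2 eeMMAaBB=2 eeMMAaBb=4 eeMMAabb=2 eeMmAABB=4 eeMmAABb=8 eeMmAAbb=4 eeMmAaBB=4 eeMmAaBb=8 eeMmAabb=4 eemmAABB=2 eemmAABb=4 eemmAAbb=2 eemmAaBB=2 eemmAaBb=4 eemmAabb=2
EEMmAaBb hits 8/256; gcd=8; 8÷8/256÷8 = 1/32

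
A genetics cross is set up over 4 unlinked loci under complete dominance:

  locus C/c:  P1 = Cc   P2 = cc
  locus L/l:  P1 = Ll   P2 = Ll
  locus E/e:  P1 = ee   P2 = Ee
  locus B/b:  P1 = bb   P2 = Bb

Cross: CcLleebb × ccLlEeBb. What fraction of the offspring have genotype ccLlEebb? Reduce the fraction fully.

CcLleebb gametes: CLeb×4, Cleb×4, cLeb×4, cleb×4
ccLlEeBb gametes: cLEB×2, cLEb×2, cLeB×2, cLeb×2, clEB×2, clEb×2, cleB×2, cleb×2
CcLleebb×ccLlEeBb grid (16·16=256): CcLLEeBb=8 CcLLEebb=8 CcLLeeBb=8 CcLLeebb=8 CcLlEeBb=16 CcLlEebb=16 CcLleeBb=16 CcLleebb=16 CcllEeBb=8 CcllEebb=8 CclleeBb=8 Cclleebb=8 ccLLEeBb=8 ccLLEebb=8 ccLLeeBb=8 ccLLeebb=8 ccLlEeBb=16 ccLlEebb=16 ccLleeBb=16 ccLleebb=16 ccllEeBb=8 ccllEebb=8 cclleeBb=8 cclleebb=8
ccLlEebb hits 16/256; gcd=16; 16÷16/256÷16 = 1/16

P(ccLlEebb) = 1/16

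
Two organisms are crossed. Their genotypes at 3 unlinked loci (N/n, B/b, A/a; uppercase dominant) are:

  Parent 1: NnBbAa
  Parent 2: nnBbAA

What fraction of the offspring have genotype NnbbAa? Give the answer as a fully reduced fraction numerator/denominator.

P(NnbbAa) = 1/16

NnBbAa gametes: NBA×1, NBa×1, NbA×1, Nba×1, nBA×1, nBa×1, nbA×1, nba×1
nnBbAA gametes: nBA×4, nbA×4
NnBbAa×nnBbAA grid (8·8=64): NnBBAA=4 NnBBAa=4 NnBbAA=8 NnBbAa=8 NnbbAA=4 NnbbAa=4 nnBBAA=4 nnBBAa=4 nnBbAA=8 nnBbAa=8 nnbbAA=4 nnbbAa=4
NnbbAa hits 4/64; gcd=4; 4÷4/64÷4 = 1/16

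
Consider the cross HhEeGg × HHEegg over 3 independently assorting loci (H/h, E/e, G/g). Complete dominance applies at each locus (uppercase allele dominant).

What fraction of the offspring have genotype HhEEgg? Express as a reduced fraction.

P(HhEEgg) = 1/16

HhEeGg gametes: HEG×1, HEg×1, HeG×1, Heg×1, hEG×1, hEg×1, heG×1, heg×1
HHEegg gametes: HEg×4, Heg×4
HhEeGg×HHEegg grid (8·8=64): HHEEGg=4 HHEEgg=4 HHEeGg=8 HHEegg=8 HHeeGg=4 HHeegg=4 HhEEGg=4 HhEEgg=4 HhEeGg=8 HhEegg=8 HheeGg=4 Hheegg=4
HhEEgg hits 4/64; gcd=4; 4÷4/64÷4 = 1/16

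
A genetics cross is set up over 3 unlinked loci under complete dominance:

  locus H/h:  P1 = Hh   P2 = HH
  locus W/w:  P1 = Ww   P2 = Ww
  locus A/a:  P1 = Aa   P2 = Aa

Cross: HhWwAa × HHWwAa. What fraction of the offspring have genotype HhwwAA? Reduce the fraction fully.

P(HhwwAA) = 1/32

HhWwAa gametes: HWA×1, HWa×1, HwA×1, Hwa×1, hWA×1, hWa×1, hwA×1, hwa×1
HHWwAa gametes: HWA×2, HWa×2, HwA×2, Hwa×2
HhWwAa×HHWwAa grid (8·8=64): HHWWAA=2 HHWWAa=4 HHWWaa=2 HHWwAA=4 HHWwAa=8 HHWwaa=4 HHwwAA=2 HHwwAa=4 HHwwaa=2 HhWWAA=2 HhWWAa=4 HhWWaa=2 HhWwAA=4 HhWwAa=8 HhWwaa=4 HhwwAA=2 HhwwAa=4 Hhwwaa=2
HhwwAA hits 2/64; gcd=2; 2÷2/64÷2 = 1/32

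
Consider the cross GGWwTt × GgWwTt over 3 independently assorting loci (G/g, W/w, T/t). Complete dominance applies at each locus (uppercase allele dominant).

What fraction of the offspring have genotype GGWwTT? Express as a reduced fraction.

GGWwTt gametes: GWT×2, GWt×2, GwT×2, Gwt×2
GgWwTt gametes: GWT×1, GWt×1, GwT×1, Gwt×1, gWT×1, gWt×1, gwT×1, gwt×1
GGWwTt×GgWwTt grid (8·8=64): GGWWTT=2 GGWWTt=4 GGWWtt=2 GGWwTT=4 GGWwTt=8 GGWwtt=4 GGwwTT=2 GGwwTt=4 GGwwtt=2 GgWWTT=2 GgWWTt=4 GgWWtt=2 GgWwTT=4 GgWwTt=8 GgWwtt=4 GgwwTT=2 GgwwTt=4 Ggwwtt=2
GGWwTT hits 4/64; gcd=4; 4÷4/64÷4 = 1/16

P(GGWwTT) = 1/16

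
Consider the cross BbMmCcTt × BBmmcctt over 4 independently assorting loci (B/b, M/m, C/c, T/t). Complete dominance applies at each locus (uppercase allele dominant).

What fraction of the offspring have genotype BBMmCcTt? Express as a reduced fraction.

P(BBMmCcTt) = 1/16

BbMmCcTt gametes: BMCT×1, BMCt×1, BMcT×1, BMct×1, BmCT×1, BmCt×1, BmcT×1, Bmct×1, bMCT×1, bMCt×1, bMcT×1, bMct×1, bmCT×1, bmCt×1, bmcT×1, bmct×1
BBmmcctt gametes: Bmct×16
BbMmCcTt×BBmmcctt grid (16·16=256): BBMmCcTt=16 BBMmCctt=16 BBMmccTt=16 BBMmcctt=16 BBmmCcTt=16 BBmmCctt=16 BBmmccTt=16 BBmmcctt=16 BbMmCcTt=16 BbMmCctt=16 BbMmccTt=16 BbMmcctt=16 BbmmCcTt=16 BbmmCctt=16 BbmmccTt=16 Bbmmcctt=16
BBMmCcTt hits 16/256; gcd=16; 16÷16/256÷16 = 1/16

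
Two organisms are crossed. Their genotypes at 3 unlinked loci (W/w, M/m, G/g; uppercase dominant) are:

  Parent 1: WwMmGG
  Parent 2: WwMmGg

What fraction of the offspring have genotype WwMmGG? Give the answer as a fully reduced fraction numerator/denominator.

P(WwMmGG) = 1/8

WwMmGG gametes: WMG×2, WmG×2, wMG×2, wmG×2
WwMmGg gametes: WMG×1, WMg×1, WmG×1, Wmg×1, wMG×1, wMg×1, wmG×1, wmg×1
WwMmGG×WwMmGg grid (8·8=64): WWMMGG=2 WWMMGg=2 WWMmGG=4 WWMmGg=4 WWmmGG=2 WWmmGg=2 WwMMGG=4 WwMMGg=4 WwMmGG=8 WwMmGg=8 WwmmGG=4 WwmmGg=4 wwMMGG=2 wwMMGg=2 wwMmGG=4 wwMmGg=4 wwmmGG=2 wwmmGg=2
WwMmGG hits 8/64; gcd=8; 8÷8/64÷8 = 1/8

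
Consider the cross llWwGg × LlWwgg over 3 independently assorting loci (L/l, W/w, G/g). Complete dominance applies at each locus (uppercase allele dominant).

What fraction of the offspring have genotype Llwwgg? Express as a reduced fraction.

llWwGg gametes: lWG×2, lWg×2, lwG×2, lwg×2
LlWwgg gametes: LWg×2, Lwg×2, lWg×2, lwg×2
llWwGg×LlWwgg grid (8·8=64): LlWWGg=4 LlWWgg=4 LlWwGg=8 LlWwgg=8 LlwwGg=4 Llwwgg=4 llWWGg=4 llWWgg=4 llWwGg=8 llWwgg=8 llwwGg=4 llwwgg=4
Llwwgg hits 4/64; gcd=4; 4÷4/64÷4 = 1/16

P(Llwwgg) = 1/16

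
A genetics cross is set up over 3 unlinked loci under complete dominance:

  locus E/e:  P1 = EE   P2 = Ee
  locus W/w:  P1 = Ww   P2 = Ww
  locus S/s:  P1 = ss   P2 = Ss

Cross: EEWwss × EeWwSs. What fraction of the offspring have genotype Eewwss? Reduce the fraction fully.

EEWwss gametes: EWs×4, Ews×4
EeWwSs gametes: EWS×1, EWs×1, EwS×1, Ews×1, eWS×1, eWs×1, ewS×1, ews×1
EEWwss×EeWwSs grid (8·8=64): EEWWSs=4 EEWWss=4 EEWwSs=8 EEWwss=8 EEwwSs=4 EEwwss=4 EeWWSs=4 EeWWss=4 EeWwSs=8 EeWwss=8 EewwSs=4 Eewwss=4
Eewwss hits 4/64; gcd=4; 4÷4/64÷4 = 1/16

P(Eewwss) = 1/16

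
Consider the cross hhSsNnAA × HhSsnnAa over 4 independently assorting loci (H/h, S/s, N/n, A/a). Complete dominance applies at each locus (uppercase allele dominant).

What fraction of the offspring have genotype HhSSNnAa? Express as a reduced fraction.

hhSsNnAA gametes: hSNA×4, hSnA×4, hsNA×4, hsnA×4
HhSsnnAa gametes: HSnA×2, HSna×2, HsnA×2, Hsna×2, hSnA×2, hSna×2, hsnA×2, hsna×2
hhSsNnAA×HhSsnnAa grid (16·16=256): HhSSNnAA=8 HhSSNnAa=8 HhSSnnAA=8 HhSSnnAa=8 HhSsNnAA=16 HhSsNnAa=16 HhSsnnAA=16 HhSsnnAa=16 HhssNnAA=8 HhssNnAa=8 HhssnnAA=8 HhssnnAa=8 hhSSNnAA=8 hhSSNnAa=8 hhSSnnAA=8 hhSSnnAa=8 hhSsNnAA=16 hhSsNnAa=16 hhSsnnAA=16 hhSsnnAa=16 hhssNnAA=8 hhssNnAa=8 hhssnnAA=8 hhssnnAa=8
HhSSNnAa hits 8/256; gcd=8; 8÷8/256÷8 = 1/32

P(HhSSNnAa) = 1/32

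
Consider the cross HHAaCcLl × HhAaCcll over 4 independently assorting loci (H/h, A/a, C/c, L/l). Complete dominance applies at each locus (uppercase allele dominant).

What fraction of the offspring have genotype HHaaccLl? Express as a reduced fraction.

HHAaCcLl gametes: HACL×2, HACl×2, HAcL×2, HAcl×2, HaCL×2, HaCl×2, HacL×2, Hacl×2
HhAaCcll gametes: HACl×2, HAcl×2, HaCl×2, Hacl×2, hACl×2, hAcl×2, haCl×2, hacl×2
HHAaCcLl×HhAaCcll grid (16·16=256): HHAACCLl=4 HHAACCll=4 HHAACcLl=8 HHAACcll=8 HHAAccLl=4 HHAAccll=4 HHAaCCLl=8 HHAaCCll=8 HHAaCcLl=16 HHAaCcll=16 HHAaccLl=8 HHAaccll=8 HHaaCCLl=4 HHaaCCll=4 HHaaCcLl=8 HHaaCcll=8 HHaaccLl=4 HHaaccll=4 HhAACCLl=4 HhAACCll=4 HhAACcLl=8 HhAACcll=8 HhAAccLl=4 HhAAccll=4 HhAaCCLl=8 HhAaCCll=8 HhAaCcLl=16 HhAaCcll=16 HhAaccLl=8 HhAaccll=8 HhaaCCLl=4 HhaaCCll=4 HhaaCcLl=8 HhaaCcll=8 HhaaccLl=4 Hhaaccll=4
HHaaccLl hits 4/256; gcd=4; 4÷4/256÷4 = 1/64

P(HHaaccLl) = 1/64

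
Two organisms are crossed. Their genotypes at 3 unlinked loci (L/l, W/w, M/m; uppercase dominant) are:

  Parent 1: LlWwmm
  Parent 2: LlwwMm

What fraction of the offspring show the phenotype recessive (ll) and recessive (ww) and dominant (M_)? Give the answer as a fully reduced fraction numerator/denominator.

LlWwmm gametes: LWm×2, Lwm×2, lWm×2, lwm×2
LlwwMm gametes: LwM×2, Lwm×2, lwM×2, lwm×2
LlWwmm×LlwwMm grid (8·8=64): LLWwMm=4 LLWwmm=4 LLwwMm=4 LLwwmm=4 LlWwMm=8 LlWwmm=8 LlwwMm=8 Llwwmm=8 llWwMm=4 llWwmm=4 llwwMm=4 llwwmm=4
ll ww M_ hits 4/64; gcd=4; 4÷4/64÷4 = 1/16

P(ll ww M_) = 1/16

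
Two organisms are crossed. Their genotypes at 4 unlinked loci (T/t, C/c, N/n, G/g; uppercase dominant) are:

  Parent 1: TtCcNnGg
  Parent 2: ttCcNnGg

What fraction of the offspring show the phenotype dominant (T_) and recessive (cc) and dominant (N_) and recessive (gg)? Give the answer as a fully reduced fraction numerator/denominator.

P(T_ cc N_ gg) = 3/128

TtCcNnGg gametes: TCNG×1, TCNg×1, TCnG×1, TCng×1, TcNG×1, TcNg×1, TcnG×1, Tcng×1, tCNG×1, tCNg×1, tCnG×1, tCng×1, tcNG×1, tcNg×1, tcnG×1, tcng×1
ttCcNnGg gametes: tCNG×2, tCNg×2, tCnG×2, tCng×2, tcNG×2, tcNg×2, tcnG×2, tcng×2
TtCcNnGg×ttCcNnGg grid (16·16=256): TtCCNNGG=2 TtCCNNGg=4 TtCCNNgg=2 TtCCNnGG=4 TtCCNnGg=8 TtCCNngg=4 TtCCnnGG=2 TtCCnnGg=4 TtCCnngg=2 TtCcNNGG=4 TtCcNNGg=8 TtCcNNgg=4 TtCcNnGG=8 TtCcNnGg=16 TtCcNngg=8 TtCcnnGG=4 TtCcnnGg=8 TtCcnngg=4 TtccNNGG=2 TtccNNGg=4 TtccNNgg=2 TtccNnGG=4 TtccNnGg=8 TtccNngg=4 TtccnnGG=2 TtccnnGg=4 Ttccnngg=2 ttCCNNGG=2 ttCCNNGg=4 ttCCNNgg=2 ttCCNnGG=4 ttCCNnGg=8 ttCCNngg=4 ttCCnnGG=2 ttCCnnGg=4 ttCCnngg=2 ttCcNNGG=4 ttCcNNGg=8 ttCcNNgg=4 ttCcNnGG=8 ttCcNnGg=16 ttCcNngg=8 ttCcnnGG=4 ttCcnnGg=8 ttCcnngg=4 ttccNNGG=2 ttccNNGg=4 ttccNNgg=2 ttccNnGG=4 ttccNnGg=8 ttccNngg=4 ttccnnGG=2 ttccnnGg=4 ttccnngg=2
T_ cc N_ gg hits 6/256; gcd=2; 6÷2/256÷2 = 3/128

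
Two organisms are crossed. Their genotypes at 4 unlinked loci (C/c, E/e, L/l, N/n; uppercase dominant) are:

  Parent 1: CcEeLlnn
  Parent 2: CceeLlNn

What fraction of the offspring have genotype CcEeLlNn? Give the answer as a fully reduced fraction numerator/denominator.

CcEeLlnn gametes: CELn×2, CEln×2, CeLn×2, Celn×2, cELn×2, cEln×2, ceLn×2, celn×2
CceeLlNn gametes: CeLN×2, CeLn×2, CelN×2, Celn×2, ceLN×2, ceLn×2, celN×2, celn×2
CcEeLlnn×CceeLlNn grid (16·16=256): CCEeLLNn=4 CCEeLLnn=4 CCEeLlNn=8 CCEeLlnn=8 CCEellNn=4 CCEellnn=4 CCeeLLNn=4 CCeeLLnn=4 CCeeLlNn=8 CCeeLlnn=8 CCeellNn=4 CCeellnn=4 CcEeLLNn=8 CcEeLLnn=8 CcEeLlNn=16 CcEeLlnn=16 CcEellNn=8 CcEellnn=8 CceeLLNn=8 CceeLLnn=8 CceeLlNn=16 CceeLlnn=16 CceellNn=8 Cceellnn=8 ccEeLLNn=4 ccEeLLnn=4 ccEeLlNn=8 ccEeLlnn=8 ccEellNn=4 ccEellnn=4 cceeLLNn=4 cceeLLnn=4 cceeLlNn=8 cceeLlnn=8 cceellNn=4 cceellnn=4
CcEeLlNn hits 16/256; gcd=16; 16÷16/256÷16 = 1/16

P(CcEeLlNn) = 1/16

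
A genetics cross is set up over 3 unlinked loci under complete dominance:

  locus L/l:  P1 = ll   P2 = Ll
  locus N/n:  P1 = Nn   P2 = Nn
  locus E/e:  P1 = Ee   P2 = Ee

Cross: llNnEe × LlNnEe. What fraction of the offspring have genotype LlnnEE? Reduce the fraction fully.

llNnEe gametes: lNE×2, lNe×2, lnE×2, lne×2
LlNnEe gametes: LNE×1, LNe×1, LnE×1, Lne×1, lNE×1, lNe×1, lnE×1, lne×1
llNnEe×LlNnEe grid (8·8=64): LlNNEE=2 LlNNEe=4 LlNNee=2 LlNnEE=4 LlNnEe=8 LlNnee=4 LlnnEE=2 LlnnEe=4 Llnnee=2 llNNEE=2 llNNEe=4 llNNee=2 llNnEE=4 llNnEe=8 llNnee=4 llnnEE=2 llnnEe=4 llnnee=2
LlnnEE hits 2/64; gcd=2; 2÷2/64÷2 = 1/32

P(LlnnEE) = 1/32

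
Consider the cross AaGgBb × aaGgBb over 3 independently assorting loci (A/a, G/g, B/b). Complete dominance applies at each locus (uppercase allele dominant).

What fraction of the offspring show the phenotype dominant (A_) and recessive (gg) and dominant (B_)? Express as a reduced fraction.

AaGgBb gametes: AGB×1, AGb×1, AgB×1, Agb×1, aGB×1, aGb×1, agB×1, agb×1
aaGgBb gametes: aGB×2, aGb×2, agB×2, agb×2
AaGgBb×aaGgBb grid (8·8=64): AaGGBB=2 AaGGBb=4 AaGGbb=2 AaGgBB=4 AaGgBb=8 AaGgbb=4 AaggBB=2 AaggBb=4 Aaggbb=2 aaGGBB=2 aaGGBb=4 aaGGbb=2 aaGgBB=4 aaGgBb=8 aaGgbb=4 aaggBB=2 aaggBb=4 aaggbb=2
A_ gg B_ hits 6/64; gcd=2; 6÷2/64÷2 = 3/32

P(A_ gg B_) = 3/32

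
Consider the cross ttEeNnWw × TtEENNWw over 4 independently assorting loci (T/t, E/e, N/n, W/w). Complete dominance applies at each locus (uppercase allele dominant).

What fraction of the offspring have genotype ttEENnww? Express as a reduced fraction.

ttEeNnWw gametes: tENW×2, tENw×2, tEnW×2, tEnw×2, teNW×2, teNw×2, tenW×2, tenw×2
TtEENNWw gametes: TENW×4, TENw×4, tENW×4, tENw×4
ttEeNnWw×TtEENNWw grid (16·16=256): TtEENNWW=8 TtEENNWw=16 TtEENNww=8 TtEENnWW=8 TtEENnWw=16 TtEENnww=8 TtEeNNWW=8 TtEeNNWw=16 TtEeNNww=8 TtEeNnWW=8 TtEeNnWw=16 TtEeNnww=8 ttEENNWW=8 ttEENNWw=16 ttEENNww=8 ttEENnWW=8 ttEENnWw=16 ttEENnww=8 ttEeNNWW=8 ttEeNNWw=16 ttEeNNww=8 ttEeNnWW=8 ttEeNnWw=16 ttEeNnww=8
ttEENnww hits 8/256; gcd=8; 8÷8/256÷8 = 1/32

P(ttEENnww) = 1/32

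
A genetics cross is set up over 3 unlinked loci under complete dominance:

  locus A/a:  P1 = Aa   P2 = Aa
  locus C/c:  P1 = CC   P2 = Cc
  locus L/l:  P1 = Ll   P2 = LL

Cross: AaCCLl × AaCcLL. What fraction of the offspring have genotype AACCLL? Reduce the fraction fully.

P(AACCLL) = 1/16

AaCCLl gametes: ACL×2, ACl×2, aCL×2, aCl×2
AaCcLL gametes: ACL×2, AcL×2, aCL×2, acL×2
AaCCLl×AaCcLL grid (8·8=64): AACCLL=4 AACCLl=4 AACcLL=4 AACcLl=4 AaCCLL=8 AaCCLl=8 AaCcLL=8 AaCcLl=8 aaCCLL=4 aaCCLl=4 aaCcLL=4 aaCcLl=4
AACCLL hits 4/64; gcd=4; 4÷4/64÷4 = 1/16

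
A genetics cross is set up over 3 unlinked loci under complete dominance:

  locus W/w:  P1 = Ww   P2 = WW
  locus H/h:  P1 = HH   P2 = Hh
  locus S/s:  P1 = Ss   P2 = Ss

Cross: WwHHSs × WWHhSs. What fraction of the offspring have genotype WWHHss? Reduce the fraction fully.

P(WWHHss) = 1/16

WwHHSs gametes: WHS×2, WHs×2, wHS×2, wHs×2
WWHhSs gametes: WHS×2, WHs×2, WhS×2, Whs×2
WwHHSs×WWHhSs grid (8·8=64): WWHHSS=4 WWHHSs=8 WWHHss=4 WWHhSS=4 WWHhSs=8 WWHhss=4 WwHHSS=4 WwHHSs=8 WwHHss=4 WwHhSS=4 WwHhSs=8 WwHhss=4
WWHHss hits 4/64; gcd=4; 4÷4/64÷4 = 1/16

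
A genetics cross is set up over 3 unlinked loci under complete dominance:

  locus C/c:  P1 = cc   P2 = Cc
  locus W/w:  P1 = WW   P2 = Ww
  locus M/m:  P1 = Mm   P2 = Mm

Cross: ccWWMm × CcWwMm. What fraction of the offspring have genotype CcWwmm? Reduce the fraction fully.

P(CcWwmm) = 1/16

ccWWMm gametes: cWM×4, cWm×4
CcWwMm gametes: CWM×1, CWm×1, CwM×1, Cwm×1, cWM×1, cWm×1, cwM×1, cwm×1
ccWWMm×CcWwMm grid (8·8=64): CcWWMM=4 CcWWMm=8 CcWWmm=4 CcWwMM=4 CcWwMm=8 CcWwmm=4 ccWWMM=4 ccWWMm=8 ccWWmm=4 ccWwMM=4 ccWwMm=8 ccWwmm=4
CcWwmm hits 4/64; gcd=4; 4÷4/64÷4 = 1/16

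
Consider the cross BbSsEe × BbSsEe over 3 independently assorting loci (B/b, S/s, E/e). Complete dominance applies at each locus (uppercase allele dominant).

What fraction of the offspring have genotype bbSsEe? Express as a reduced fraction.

BbSsEe gametes: BSE×1, BSe×1, BsE×1, Bse×1, bSE×1, bSe×1, bsE×1, bse×1
BbSsEe gametes: BSE×1, BSe×1, BsE×1, Bse×1, bSE×1, bSe×1, bsE×1, bse×1
BbSsEe×BbSsEe grid (8·8=64): BBSSEE=1 BBSSEe=2 BBSSee=1 BBSsEE=2 BBSsEe=4 BBSsee=2 BBssEE=1 BBssEe=2 BBssee=1 BbSSEE=2 BbSSEe=4 BbSSee=2 BbSsEE=4 BbSsEe=8 BbSsee=4 BbssEE=2 BbssEe=4 Bbssee=2 bbSSEE=1 bbSSEe=2 bbSSee=1 bbSsEE=2 bbSsEe=4 bbSsee=2 bbssEE=1 bbssEe=2 bbssee=1
bbSsEe hits 4/64; gcd=4; 4÷4/64÷4 = 1/16

P(bbSsEe) = 1/16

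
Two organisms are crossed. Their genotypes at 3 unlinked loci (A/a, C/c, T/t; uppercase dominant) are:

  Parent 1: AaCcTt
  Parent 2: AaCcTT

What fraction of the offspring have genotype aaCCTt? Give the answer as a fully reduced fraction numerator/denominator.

AaCcTt gametes: ACT×1, ACt×1, AcT×1, Act×1, aCT×1, aCt×1, acT×1, act×1
AaCcTT gametes: ACT×2, AcT×2, aCT×2, acT×2
AaCcTt×AaCcTT grid (8·8=64): AACCTT=2 AACCTt=2 AACcTT=4 AACcTt=4 AAccTT=2 AAccTt=2 AaCCTT=4 AaCCTt=4 AaCcTT=8 AaCcTt=8 AaccTT=4 AaccTt=4 aaCCTT=2 aaCCTt=2 aaCcTT=4 aaCcTt=4 aaccTT=2 aaccTt=2
aaCCTt hits 2/64; gcd=2; 2÷2/64÷2 = 1/32

P(aaCCTt) = 1/32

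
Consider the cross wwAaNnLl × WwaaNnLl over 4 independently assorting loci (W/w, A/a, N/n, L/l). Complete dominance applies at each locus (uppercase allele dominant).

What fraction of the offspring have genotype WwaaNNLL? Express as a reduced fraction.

P(WwaaNNLL) = 1/64

wwAaNnLl gametes: wANL×2, wANl×2, wAnL×2, wAnl×2, waNL×2, waNl×2, wanL×2, wanl×2
WwaaNnLl gametes: WaNL×2, WaNl×2, WanL×2, Wanl×2, waNL×2, waNl×2, wanL×2, wanl×2
wwAaNnLl×WwaaNnLl grid (16·16=256): WwAaNNLL=4 WwAaNNLl=8 WwAaNNll=4 WwAaNnLL=8 WwAaNnLl=16 WwAaNnll=8 WwAannLL=4 WwAannLl=8 WwAannll=4 WwaaNNLL=4 WwaaNNLl=8 WwaaNNll=4 WwaaNnLL=8 WwaaNnLl=16 WwaaNnll=8 WwaannLL=4 WwaannLl=8 Wwaannll=4 wwAaNNLL=4 wwAaNNLl=8 wwAaNNll=4 wwAaNnLL=8 wwAaNnLl=16 wwAaNnll=8 wwAannLL=4 wwAannLl=8 wwAannll=4 wwaaNNLL=4 wwaaNNLl=8 wwaaNNll=4 wwaaNnLL=8 wwaaNnLl=16 wwaaNnll=8 wwaannLL=4 wwaannLl=8 wwaannll=4
WwaaNNLL hits 4/256; gcd=4; 4÷4/256÷4 = 1/64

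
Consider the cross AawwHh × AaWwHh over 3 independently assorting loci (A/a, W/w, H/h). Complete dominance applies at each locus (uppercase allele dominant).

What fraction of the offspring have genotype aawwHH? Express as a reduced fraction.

P(aawwHH) = 1/32

AawwHh gametes: AwH×2, Awh×2, awH×2, awh×2
AaWwHh gametes: AWH×1, AWh×1, AwH×1, Awh×1, aWH×1, aWh×1, awH×1, awh×1
AawwHh×AaWwHh grid (8·8=64): AAWwHH=2 AAWwHh=4 AAWwhh=2 AAwwHH=2 AAwwHh=4 AAwwhh=2 AaWwHH=4 AaWwHh=8 AaWwhh=4 AawwHH=4 AawwHh=8 Aawwhh=4 aaWwHH=2 aaWwHh=4 aaWwhh=2 aawwHH=2 aawwHh=4 aawwhh=2
aawwHH hits 2/64; gcd=2; 2÷2/64÷2 = 1/32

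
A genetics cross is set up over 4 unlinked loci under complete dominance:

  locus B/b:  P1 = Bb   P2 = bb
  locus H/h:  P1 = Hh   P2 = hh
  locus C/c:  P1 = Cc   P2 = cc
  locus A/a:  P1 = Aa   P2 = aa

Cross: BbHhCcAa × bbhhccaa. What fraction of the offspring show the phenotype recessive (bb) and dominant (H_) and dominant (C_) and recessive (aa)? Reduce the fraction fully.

P(bb H_ C_ aa) = 1/16

BbHhCcAa gametes: BHCA×1, BHCa×1, BHcA×1, BHca×1, BhCA×1, BhCa×1, BhcA×1, Bhca×1, bHCA×1, bHCa×1, bHcA×1, bHca×1, bhCA×1, bhCa×1, bhcA×1, bhca×1
bbhhccaa gametes: bhca×16
BbHhCcAa×bbhhccaa grid (16·16=256): BbHhCcAa=16 BbHhCcaa=16 BbHhccAa=16 BbHhccaa=16 BbhhCcAa=16 BbhhCcaa=16 BbhhccAa=16 Bbhhccaa=16 bbHhCcAa=16 bbHhCcaa=16 bbHhccAa=16 bbHhccaa=16 bbhhCcAa=16 bbhhCcaa=16 bbhhccAa=16 bbhhccaa=16
bb H_ C_ aa hits 16/256; gcd=16; 16÷16/256÷16 = 1/16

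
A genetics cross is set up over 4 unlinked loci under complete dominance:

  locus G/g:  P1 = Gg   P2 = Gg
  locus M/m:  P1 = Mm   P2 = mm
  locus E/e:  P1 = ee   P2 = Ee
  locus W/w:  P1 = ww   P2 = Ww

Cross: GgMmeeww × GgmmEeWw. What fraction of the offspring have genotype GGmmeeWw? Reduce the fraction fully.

P(GGmmeeWw) = 1/32

GgMmeeww gametes: GMew×4, Gmew×4, gMew×4, gmew×4
GgmmEeWw gametes: GmEW×2, GmEw×2, GmeW×2, Gmew×2, gmEW×2, gmEw×2, gmeW×2, gmew×2
GgMmeeww×GgmmEeWw grid (16·16=256): GGMmEeWw=8 GGMmEeww=8 GGMmeeWw=8 GGMmeeww=8 GGmmEeWw=8 GGmmEeww=8 GGmmeeWw=8 GGmmeeww=8 GgMmEeWw=16 GgMmEeww=16 GgMmeeWw=16 GgMmeeww=16 GgmmEeWw=16 GgmmEeww=16 GgmmeeWw=16 Ggmmeeww=16 ggMmEeWw=8 ggMmEeww=8 ggMmeeWw=8 ggMmeeww=8 ggmmEeWw=8 ggmmEeww=8 ggmmeeWw=8 ggmmeeww=8
GGmmeeWw hits 8/256; gcd=8; 8÷8/256÷8 = 1/32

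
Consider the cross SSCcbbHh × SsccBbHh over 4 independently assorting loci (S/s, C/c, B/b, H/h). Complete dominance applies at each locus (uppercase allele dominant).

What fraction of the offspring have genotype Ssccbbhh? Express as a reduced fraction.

SSCcbbHh gametes: SCbH×4, SCbh×4, ScbH×4, Scbh×4
SsccBbHh gametes: ScBH×2, ScBh×2, ScbH×2, Scbh×2, scBH×2, scBh×2, scbH×2, scbh×2
SSCcbbHh×SsccBbHh grid (16·16=256): SSCcBbHH=8 SSCcBbHh=16 SSCcBbhh=8 SSCcbbHH=8 SSCcbbHh=16 SSCcbbhh=8 SSccBbHH=8 SSccBbHh=16 SSccBbhh=8 SSccbbHH=8 SSccbbHh=16 SSccbbhh=8 SsCcBbHH=8 SsCcBbHh=16 SsCcBbhh=8 SsCcbbHH=8 SsCcbbHh=16 SsCcbbhh=8 SsccBbHH=8 SsccBbHh=16 SsccBbhh=8 SsccbbHH=8 SsccbbHh=16 Ssccbbhh=8
Ssccbbhh hits 8/256; gcd=8; 8÷8/256÷8 = 1/32

P(Ssccbbhh) = 1/32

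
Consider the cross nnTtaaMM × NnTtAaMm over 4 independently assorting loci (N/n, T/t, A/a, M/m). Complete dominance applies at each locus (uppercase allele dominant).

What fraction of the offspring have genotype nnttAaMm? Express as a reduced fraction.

nnTtaaMM gametes: nTaM×8, ntaM×8
NnTtAaMm gametes: NTAM×1, NTAm×1, NTaM×1, NTam×1, NtAM×1, NtAm×1, NtaM×1, Ntam×1, nTAM×1, nTAm×1, nTaM×1, nTam×1, ntAM×1, ntAm×1, ntaM×1, ntam×1
nnTtaaMM×NnTtAaMm grid (16·16=256): NnTTAaMM=8 NnTTAaMm=8 NnTTaaMM=8 NnTTaaMm=8 NnTtAaMM=16 NnTtAaMm=16 NnTtaaMM=16 NnTtaaMm=16 NnttAaMM=8 NnttAaMm=8 NnttaaMM=8 NnttaaMm=8 nnTTAaMM=8 nnTTAaMm=8 nnTTaaMM=8 nnTTaaMm=8 nnTtAaMM=16 nnTtAaMm=16 nnTtaaMM=16 nnTtaaMm=16 nnttAaMM=8 nnttAaMm=8 nnttaaMM=8 nnttaaMm=8
nnttAaMm hits 8/256; gcd=8; 8÷8/256÷8 = 1/32

P(nnttAaMm) = 1/32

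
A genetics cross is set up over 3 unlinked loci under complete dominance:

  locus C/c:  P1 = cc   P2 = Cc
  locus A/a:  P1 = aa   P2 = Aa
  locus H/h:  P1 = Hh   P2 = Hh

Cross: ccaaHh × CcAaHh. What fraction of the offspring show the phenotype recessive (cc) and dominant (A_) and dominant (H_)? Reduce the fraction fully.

P(cc A_ H_) = 3/16

ccaaHh gametes: caH×4, cah×4
CcAaHh gametes: CAH×1, CAh×1, CaH×1, Cah×1, cAH×1, cAh×1, caH×1, cah×1
ccaaHh×CcAaHh grid (8·8=64): CcAaHH=4 CcAaHh=8 CcAahh=4 CcaaHH=4 CcaaHh=8 Ccaahh=4 ccAaHH=4 ccAaHh=8 ccAahh=4 ccaaHH=4 ccaaHh=8 ccaahh=4
cc A_ H_ hits 12/64; gcd=4; 12÷4/64÷4 = 3/16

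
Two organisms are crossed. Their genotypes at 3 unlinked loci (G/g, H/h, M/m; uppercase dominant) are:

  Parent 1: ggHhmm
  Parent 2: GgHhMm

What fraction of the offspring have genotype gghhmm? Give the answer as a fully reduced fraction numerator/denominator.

ggHhmm gametes: gHm×4, ghm×4
GgHhMm gametes: GHM×1, GHm×1, GhM×1, Ghm×1, gHM×1, gHm×1, ghM×1, ghm×1
ggHhmm×GgHhMm grid (8·8=64): GgHHMm=4 GgHHmm=4 GgHhMm=8 GgHhmm=8 GghhMm=4 Gghhmm=4 ggHHMm=4 ggHHmm=4 ggHhMm=8 ggHhmm=8 gghhMm=4 gghhmm=4
gghhmm hits 4/64; gcd=4; 4÷4/64÷4 = 1/16

P(gghhmm) = 1/16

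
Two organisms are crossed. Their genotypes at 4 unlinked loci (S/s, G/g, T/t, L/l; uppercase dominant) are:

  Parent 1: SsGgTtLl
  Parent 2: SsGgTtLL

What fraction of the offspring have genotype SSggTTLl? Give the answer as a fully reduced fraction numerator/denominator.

P(SSggTTLl) = 1/128

SsGgTtLl gametes: SGTL×1, SGTl×1, SGtL×1, SGtl×1, SgTL×1, SgTl×1, SgtL×1, Sgtl×1, sGTL×1, sGTl×1, sGtL×1, sGtl×1, sgTL×1, sgTl×1, sgtL×1, sgtl×1
SsGgTtLL gametes: SGTL×2, SGtL×2, SgTL×2, SgtL×2, sGTL×2, sGtL×2, sgTL×2, sgtL×2
SsGgTtLl×SsGgTtLL grid (16·16=256): SSGGTTLL=2 SSGGTTLl=2 SSGGTtLL=4 SSGGTtLl=4 SSGGttLL=2 SSGGttLl=2 SSGgTTLL=4 SSGgTTLl=4 SSGgTtLL=8 SSGgTtLl=8 SSGgttLL=4 SSGgttLl=4 SSggTTLL=2 SSggTTLl=2 SSggTtLL=4 SSggTtLl=4 SSggttLL=2 SSggttLl=2 SsGGTTLL=4 SsGGTTLl=4 SsGGTtLL=8 SsGGTtLl=8 SsGGttLL=4 SsGGttLl=4 SsGgTTLL=8 SsGgTTLl=8 SsGgTtLL=16 SsGgTtLl=16 SsGgttLL=8 SsGgttLl=8 SsggTTLL=4 SsggTTLl=4 SsggTtLL=8 SsggTtLl=8 SsggttLL=4 SsggttLl=4 ssGGTTLL=2 ssGGTTLl=2 ssGGTtLL=4 ssGGTtLl=4 ssGGttLL=2 ssGGttLl=2 ssGgTTLL=4 ssGgTTLl=4 ssGgTtLL=8 ssGgTtLl=8 ssGgttLL=4 ssGgttLl=4 ssggTTLL=2 ssggTTLl=2 ssggTtLL=4 ssggTtLl=4 ssggttLL=2 ssggttLl=2
SSggTTLl hits 2/256; gcd=2; 2÷2/256÷2 = 1/128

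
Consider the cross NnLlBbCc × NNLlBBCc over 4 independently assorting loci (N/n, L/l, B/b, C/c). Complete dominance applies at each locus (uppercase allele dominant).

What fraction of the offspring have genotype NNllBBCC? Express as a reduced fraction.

NnLlBbCc gametes: NLBC×1, NLBc×1, NLbC×1, NLbc×1, NlBC×1, NlBc×1, NlbC×1, Nlbc×1, nLBC×1, nLBc×1, nLbC×1, nLbc×1, nlBC×1, nlBc×1, nlbC×1, nlbc×1
NNLlBBCc gametes: NLBC×4, NLBc×4, NlBC×4, NlBc×4
NnLlBbCc×NNLlBBCc grid (16·16=256): NNLLBBCC=4 NNLLBBCc=8 NNLLBBcc=4 NNLLBbCC=4 NNLLBbCc=8 NNLLBbcc=4 NNLlBBCC=8 NNLlBBCc=16 NNLlBBcc=8 NNLlBbCC=8 NNLlBbCc=16 NNLlBbcc=8 NNllBBCC=4 NNllBBCc=8 NNllBBcc=4 NNllBbCC=4 NNllBbCc=8 NNllBbcc=4 NnLLBBCC=4 NnLLBBCc=8 NnLLBBcc=4 NnLLBbCC=4 NnLLBbCc=8 NnLLBbcc=4 NnLlBBCC=8 NnLlBBCc=16 NnLlBBcc=8 NnLlBbCC=8 NnLlBbCc=16 NnLlBbcc=8 NnllBBCC=4 NnllBBCc=8 NnllBBcc=4 NnllBbCC=4 NnllBbCc=8 NnllBbcc=4
NNllBBCC hits 4/256; gcd=4; 4÷4/256÷4 = 1/64

P(NNllBBCC) = 1/64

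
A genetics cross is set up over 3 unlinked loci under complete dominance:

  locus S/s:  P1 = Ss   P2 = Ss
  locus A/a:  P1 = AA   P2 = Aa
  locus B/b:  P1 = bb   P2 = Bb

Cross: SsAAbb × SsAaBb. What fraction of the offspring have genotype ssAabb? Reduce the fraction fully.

P(ssAabb) = 1/16

SsAAbb gametes: SAb×4, sAb×4
SsAaBb gametes: SAB×1, SAb×1, SaB×1, Sab×1, sAB×1, sAb×1, saB×1, sab×1
SsAAbb×SsAaBb grid (8·8=64): SSAABb=4 SSAAbb=4 SSAaBb=4 SSAabb=4 SsAABb=8 SsAAbb=8 SsAaBb=8 SsAabb=8 ssAABb=4 ssAAbb=4 ssAaBb=4 ssAabb=4
ssAabb hits 4/64; gcd=4; 4÷4/64÷4 = 1/16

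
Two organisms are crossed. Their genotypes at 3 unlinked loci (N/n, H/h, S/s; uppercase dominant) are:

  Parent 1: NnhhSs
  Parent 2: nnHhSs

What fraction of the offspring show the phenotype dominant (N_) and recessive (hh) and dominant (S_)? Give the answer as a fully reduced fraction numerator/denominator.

P(N_ hh S_) = 3/16

NnhhSs gametes: NhS×2, Nhs×2, nhS×2, nhs×2
nnHhSs gametes: nHS×2, nHs×2, nhS×2, nhs×2
NnhhSs×nnHhSs grid (8·8=64): NnHhSS=4 NnHhSs=8 NnHhss=4 NnhhSS=4 NnhhSs=8 Nnhhss=4 nnHhSS=4 nnHhSs=8 nnHhss=4 nnhhSS=4 nnhhSs=8 nnhhss=4
N_ hh S_ hits 12/64; gcd=4; 12÷4/64÷4 = 3/16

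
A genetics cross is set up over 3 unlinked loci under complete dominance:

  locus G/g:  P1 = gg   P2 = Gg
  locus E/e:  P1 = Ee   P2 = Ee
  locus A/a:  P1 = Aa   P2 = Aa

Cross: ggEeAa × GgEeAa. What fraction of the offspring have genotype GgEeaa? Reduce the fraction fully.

ggEeAa gametes: gEA×2, gEa×2, geA×2, gea×2
GgEeAa gametes: GEA×1, GEa×1, GeA×1, Gea×1, gEA×1, gEa×1, geA×1, gea×1
ggEeAa×GgEeAa grid (8·8=64): GgEEAA=2 GgEEAa=4 GgEEaa=2 GgEeAA=4 GgEeAa=8 GgEeaa=4 GgeeAA=2 GgeeAa=4 Ggeeaa=2 ggEEAA=2 ggEEAa=4 ggEEaa=2 ggEeAA=4 ggEeAa=8 ggEeaa=4 ggeeAA=2 ggeeAa=4 ggeeaa=2
GgEeaa hits 4/64; gcd=4; 4÷4/64÷4 = 1/16

P(GgEeaa) = 1/16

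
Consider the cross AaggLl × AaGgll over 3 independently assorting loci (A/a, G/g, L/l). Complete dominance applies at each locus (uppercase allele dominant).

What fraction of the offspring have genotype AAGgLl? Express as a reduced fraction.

AaggLl gametes: AgL×2, Agl×2, agL×2, agl×2
AaGgll gametes: AGl×2, Agl×2, aGl×2, agl×2
AaggLl×AaGgll grid (8·8=64): AAGgLl=4 AAGgll=4 AAggLl=4 AAggll=4 AaGgLl=8 AaGgll=8 AaggLl=8 Aaggll=8 aaGgLl=4 aaGgll=4 aaggLl=4 aaggll=4
AAGgLl hits 4/64; gcd=4; 4÷4/64÷4 = 1/16

P(AAGgLl) = 1/16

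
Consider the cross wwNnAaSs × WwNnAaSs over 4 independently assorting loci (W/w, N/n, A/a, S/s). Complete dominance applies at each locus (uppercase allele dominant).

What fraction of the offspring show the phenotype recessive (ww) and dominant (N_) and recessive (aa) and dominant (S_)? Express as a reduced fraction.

wwNnAaSs gametes: wNAS×2, wNAs×2, wNaS×2, wNas×2, wnAS×2, wnAs×2, wnaS×2, wnas×2
WwNnAaSs gametes: WNAS×1, WNAs×1, WNaS×1, WNas×1, WnAS×1, WnAs×1, WnaS×1, Wnas×1, wNAS×1, wNAs×1, wNaS×1, wNas×1, wnAS×1, wnAs×1, wnaS×1, wnas×1
wwNnAaSs×WwNnAaSs grid (16·16=256): WwNNAASS=2 WwNNAASs=4 WwNNAAss=2 WwNNAaSS=4 WwNNAaSs=8 WwNNAass=4 WwNNaaSS=2 WwNNaaSs=4 WwNNaass=2 WwNnAASS=4 WwNnAASs=8 WwNnAAss=4 WwNnAaSS=8 WwNnAaSs=16 WwNnAass=8 WwNnaaSS=4 WwNnaaSs=8 WwNnaass=4 WwnnAASS=2 WwnnAASs=4 WwnnAAss=2 WwnnAaSS=4 WwnnAaSs=8 WwnnAass=4 WwnnaaSS=2 WwnnaaSs=4 Wwnnaass=2 wwNNAASS=2 wwNNAASs=4 wwNNAAss=2 wwNNAaSS=4 wwNNAaSs=8 wwNNAass=4 wwNNaaSS=2 wwNNaaSs=4 wwNNaass=2 wwNnAASS=4 wwNnAASs=8 wwNnAAss=4 wwNnAaSS=8 wwNnAaSs=16 wwNnAass=8 wwNnaaSS=4 wwNnaaSs=8 wwNnaass=4 wwnnAASS=2 wwnnAASs=4 wwnnAAss=2 wwnnAaSS=4 wwnnAaSs=8 wwnnAass=4 wwnnaaSS=2 wwnnaaSs=4 wwnnaass=2
ww N_ aa S_ hits 18/256; gcd=2; 18÷2/256÷2 = 9/128

P(ww N_ aa S_) = 9/128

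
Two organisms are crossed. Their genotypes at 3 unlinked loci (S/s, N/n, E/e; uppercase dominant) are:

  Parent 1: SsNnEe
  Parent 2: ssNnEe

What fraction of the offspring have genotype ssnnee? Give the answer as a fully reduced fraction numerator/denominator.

P(ssnnee) = 1/32

SsNnEe gametes: SNE×1, SNe×1, SnE×1, Sne×1, sNE×1, sNe×1, snE×1, sne×1
ssNnEe gametes: sNE×2, sNe×2, snE×2, sne×2
SsNnEe×ssNnEe grid (8·8=64): SsNNEE=2 SsNNEe=4 SsNNee=2 SsNnEE=4 SsNnEe=8 SsNnee=4 SsnnEE=2 SsnnEe=4 Ssnnee=2 ssNNEE=2 ssNNEe=4 ssNNee=2 ssNnEE=4 ssNnEe=8 ssNnee=4 ssnnEE=2 ssnnEe=4 ssnnee=2
ssnnee hits 2/64; gcd=2; 2÷2/64÷2 = 1/32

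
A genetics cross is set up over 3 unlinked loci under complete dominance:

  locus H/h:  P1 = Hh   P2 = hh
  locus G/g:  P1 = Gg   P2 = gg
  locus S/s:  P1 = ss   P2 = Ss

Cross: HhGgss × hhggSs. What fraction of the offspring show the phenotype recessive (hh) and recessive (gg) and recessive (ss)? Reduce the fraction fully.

HhGgss gametes: HGs×2, Hgs×2, hGs×2, hgs×2
hhggSs gametes: hgS×4, hgs×4
HhGgss×hhggSs grid (8·8=64): HhGgSs=8 HhGgss=8 HhggSs=8 Hhggss=8 hhGgSs=8 hhGgss=8 hhggSs=8 hhggss=8
hh gg ss hits 8/64; gcd=8; 8÷8/64÷8 = 1/8

P(hh gg ss) = 1/8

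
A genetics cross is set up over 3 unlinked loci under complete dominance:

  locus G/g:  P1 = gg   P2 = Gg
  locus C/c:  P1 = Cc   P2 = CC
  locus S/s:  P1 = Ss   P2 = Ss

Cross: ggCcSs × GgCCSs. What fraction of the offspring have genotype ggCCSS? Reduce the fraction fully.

P(ggCCSS) = 1/16

ggCcSs gametes: gCS×2, gCs×2, gcS×2, gcs×2
GgCCSs gametes: GCS×2, GCs×2, gCS×2, gCs×2
ggCcSs×GgCCSs grid (8·8=64): GgCCSS=4 GgCCSs=8 GgCCss=4 GgCcSS=4 GgCcSs=8 GgCcss=4 ggCCSS=4 ggCCSs=8 ggCCss=4 ggCcSS=4 ggCcSs=8 ggCcss=4
ggCCSS hits 4/64; gcd=4; 4÷4/64÷4 = 1/16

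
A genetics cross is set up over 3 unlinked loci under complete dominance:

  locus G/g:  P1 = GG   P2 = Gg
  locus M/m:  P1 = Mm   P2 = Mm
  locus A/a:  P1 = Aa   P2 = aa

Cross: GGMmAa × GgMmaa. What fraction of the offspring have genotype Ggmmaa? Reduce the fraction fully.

GGMmAa gametes: GMA×2, GMa×2, GmA×2, Gma×2
GgMmaa gametes: GMa×2, Gma×2, gMa×2, gma×2
GGMmAa×GgMmaa grid (8·8=64): GGMMAa=4 GGMMaa=4 GGMmAa=8 GGMmaa=8 GGmmAa=4 GGmmaa=4 GgMMAa=4 GgMMaa=4 GgMmAa=8 GgMmaa=8 GgmmAa=4 Ggmmaa=4
Ggmmaa hits 4/64; gcd=4; 4÷4/64÷4 = 1/16

P(Ggmmaa) = 1/16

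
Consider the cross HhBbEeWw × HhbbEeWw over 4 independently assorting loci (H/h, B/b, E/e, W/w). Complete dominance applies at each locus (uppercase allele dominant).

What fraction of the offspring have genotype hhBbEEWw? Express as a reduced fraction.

HhBbEeWw gametes: HBEW×1, HBEw×1, HBeW×1, HBew×1, HbEW×1, HbEw×1, HbeW×1, Hbew×1, hBEW×1, hBEw×1, hBeW×1, hBew×1, hbEW×1, hbEw×1, hbeW×1, hbew×1
HhbbEeWw gametes: HbEW×2, HbEw×2, HbeW×2, Hbew×2, hbEW×2, hbEw×2, hbeW×2, hbew×2
HhBbEeWw×HhbbEeWw grid (16·16=256): HHBbEEWW=2 HHBbEEWw=4 HHBbEEww=2 HHBbEeWW=4 HHBbEeWw=8 HHBbEeww=4 HHBbeeWW=2 HHBbeeWw=4 HHBbeeww=2 HHbbEEWW=2 HHbbEEWw=4 HHbbEEww=2 HHbbEeWW=4 HHbbEeWw=8 HHbbEeww=4 HHbbeeWW=2 HHbbeeWw=4 HHbbeeww=2 HhBbEEWW=4 HhBbEEWw=8 HhBbEEww=4 HhBbEeWW=8 HhBbEeWw=16 HhBbEeww=8 HhBbeeWW=4 HhBbeeWw=8 HhBbeeww=4 HhbbEEWW=4 HhbbEEWw=8 HhbbEEww=4 HhbbEeWW=8 HhbbEeWw=16 HhbbEeww=8 HhbbeeWW=4 HhbbeeWw=8 Hhbbeeww=4 hhBbEEWW=2 hhBbEEWw=4 hhBbEEww=2 hhBbEeWW=4 hhBbEeWw=8 hhBbEeww=4 hhBbeeWW=2 hhBbeeWw=4 hhBbeeww=2 hhbbEEWW=2 hhbbEEWw=4 hhbbEEww=2 hhbbEeWW=4 hhbbEeWw=8 hhbbEeww=4 hhbbeeWW=2 hhbbeeWw=4 hhbbeeww=2
hhBbEEWw hits 4/256; gcd=4; 4÷4/256÷4 = 1/64

P(hhBbEEWw) = 1/64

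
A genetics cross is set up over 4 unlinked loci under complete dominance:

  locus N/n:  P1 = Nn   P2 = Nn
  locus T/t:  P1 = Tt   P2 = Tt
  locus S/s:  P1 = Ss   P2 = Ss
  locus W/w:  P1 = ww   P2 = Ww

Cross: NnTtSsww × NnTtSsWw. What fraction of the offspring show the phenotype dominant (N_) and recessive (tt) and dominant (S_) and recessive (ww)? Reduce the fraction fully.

NnTtSsww gametes: NTSw×2, NTsw×2, NtSw×2, Ntsw×2, nTSw×2, nTsw×2, ntSw×2, ntsw×2
NnTtSsWw gametes: NTSW×1, NTSw×1, NTsW×1, NTsw×1, NtSW×1, NtSw×1, NtsW×1, Ntsw×1, nTSW×1, nTSw×1, nTsW×1, nTsw×1, ntSW×1, ntSw×1, ntsW×1, ntsw×1
NnTtSsww×NnTtSsWw grid (16·16=256): NNTTSSWw=2 NNTTSSww=2 NNTTSsWw=4 NNTTSsww=4 NNTTssWw=2 NNTTssww=2 NNTtSSWw=4 NNTtSSww=4 NNTtSsWw=8 NNTtSsww=8 NNTtssWw=4 NNTtssww=4 NNttSSWw=2 NNttSSww=2 NNttSsWw=4 NNttSsww=4 NNttssWw=2 NNttssww=2 NnTTSSWw=4 NnTTSSww=4 NnTTSsWw=8 NnTTSsww=8 NnTTssWw=4 NnTTssww=4 NnTtSSWw=8 NnTtSSww=8 NnTtSsWw=16 NnTtSsww=16 NnTtssWw=8 NnTtssww=8 NnttSSWw=4 NnttSSww=4 NnttSsWw=8 NnttSsww=8 NnttssWw=4 Nnttssww=4 nnTTSSWw=2 nnTTSSww=2 nnTTSsWw=4 nnTTSsww=4 nnTTssWw=2 nnTTssww=2 nnTtSSWw=4 nnTtSSww=4 nnTtSsWw=8 nnTtSsww=8 nnTtssWw=4 nnTtssww=4 nnttSSWw=2 nnttSSww=2 nnttSsWw=4 nnttSsww=4 nnttssWw=2 nnttssww=2
N_ tt S_ ww hits 18/256; gcd=2; 18÷2/256÷2 = 9/128

P(N_ tt S_ ww) = 9/128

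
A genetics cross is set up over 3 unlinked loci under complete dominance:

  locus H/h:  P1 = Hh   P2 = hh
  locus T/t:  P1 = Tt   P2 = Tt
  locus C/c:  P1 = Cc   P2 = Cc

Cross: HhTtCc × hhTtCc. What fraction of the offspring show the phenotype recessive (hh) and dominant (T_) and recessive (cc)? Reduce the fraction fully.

P(hh T_ cc) = 3/32

HhTtCc gametes: HTC×1, HTc×1, HtC×1, Htc×1, hTC×1, hTc×1, htC×1, htc×1
hhTtCc gametes: hTC×2, hTc×2, htC×2, htc×2
HhTtCc×hhTtCc grid (8·8=64): HhTTCC=2 HhTTCc=4 HhTTcc=2 HhTtCC=4 HhTtCc=8 HhTtcc=4 HhttCC=2 HhttCc=4 Hhttcc=2 hhTTCC=2 hhTTCc=4 hhTTcc=2 hhTtCC=4 hhTtCc=8 hhTtcc=4 hhttCC=2 hhttCc=4 hhttcc=2
hh T_ cc hits 6/64; gcd=2; 6÷2/64÷2 = 3/32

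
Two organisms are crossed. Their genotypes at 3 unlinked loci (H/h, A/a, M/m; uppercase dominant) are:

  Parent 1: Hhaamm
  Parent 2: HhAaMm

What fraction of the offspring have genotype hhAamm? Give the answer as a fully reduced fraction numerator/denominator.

Hhaamm gametes: Ham×4, ham×4
HhAaMm gametes: HAM×1, HAm×1, HaM×1, Ham×1, hAM×1, hAm×1, haM×1, ham×1
Hhaamm×HhAaMm grid (8·8=64): HHAaMm=4 HHAamm=4 HHaaMm=4 HHaamm=4 HhAaMm=8 HhAamm=8 HhaaMm=8 Hhaamm=8 hhAaMm=4 hhAamm=4 hhaaMm=4 hhaamm=4
hhAamm hits 4/64; gcd=4; 4÷4/64÷4 = 1/16

P(hhAamm) = 1/16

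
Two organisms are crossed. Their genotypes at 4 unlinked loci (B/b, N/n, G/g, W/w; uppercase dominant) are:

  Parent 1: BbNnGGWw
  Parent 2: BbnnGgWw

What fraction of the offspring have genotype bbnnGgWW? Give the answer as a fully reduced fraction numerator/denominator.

BbNnGGWw gametes: BNGW×2, BNGw×2, BnGW×2, BnGw×2, bNGW×2, bNGw×2, bnGW×2, bnGw×2
BbnnGgWw gametes: BnGW×2, BnGw×2, BngW×2, Bngw×2, bnGW×2, bnGw×2, bngW×2, bngw×2
BbNnGGWw×BbnnGgWw grid (16·16=256): BBNnGGWW=4 BBNnGGWw=8 BBNnGGww=4 BBNnGgWW=4 BBNnGgWw=8 BBNnGgww=4 BBnnGGWW=4 BBnnGGWw=8 BBnnGGww=4 BBnnGgWW=4 BBnnGgWw=8 BBnnGgww=4 BbNnGGWW=8 BbNnGGWw=16 BbNnGGww=8 BbNnGgWW=8 BbNnGgWw=16 BbNnGgww=8 BbnnGGWW=8 BbnnGGWw=16 BbnnGGww=8 BbnnGgWW=8 BbnnGgWw=16 BbnnGgww=8 bbNnGGWW=4 bbNnGGWw=8 bbNnGGww=4 bbNnGgWW=4 bbNnGgWw=8 bbNnGgww=4 bbnnGGWW=4 bbnnGGWw=8 bbnnGGww=4 bbnnGgWW=4 bbnnGgWw=8 bbnnGgww=4
bbnnGgWW hits 4/256; gcd=4; 4÷4/256÷4 = 1/64

P(bbnnGgWW) = 1/64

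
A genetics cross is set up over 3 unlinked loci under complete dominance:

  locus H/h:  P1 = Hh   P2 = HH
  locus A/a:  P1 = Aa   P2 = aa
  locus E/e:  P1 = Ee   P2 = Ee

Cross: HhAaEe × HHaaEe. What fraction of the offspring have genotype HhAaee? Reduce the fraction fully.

HhAaEe gametes: HAE×1, HAe×1, HaE×1, Hae×1, hAE×1, hAe×1, haE×1, hae×1
HHaaEe gametes: HaE×4, Hae×4
HhAaEe×HHaaEe grid (8·8=64): HHAaEE=4 HHAaEe=8 HHAaee=4 HHaaEE=4 HHaaEe=8 HHaaee=4 HhAaEE=4 HhAaEe=8 HhAaee=4 HhaaEE=4 HhaaEe=8 Hhaaee=4
HhAaee hits 4/64; gcd=4; 4÷4/64÷4 = 1/16

P(HhAaee) = 1/16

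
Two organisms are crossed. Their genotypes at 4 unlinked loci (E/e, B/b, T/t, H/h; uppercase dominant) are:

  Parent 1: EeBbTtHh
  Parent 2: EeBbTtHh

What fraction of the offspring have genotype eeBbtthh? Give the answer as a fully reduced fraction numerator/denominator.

P(eeBbtthh) = 1/128

EeBbTtHh gametes: EBTH×1, EBTh×1, EBtH×1, EBth×1, EbTH×1, EbTh×1, EbtH×1, Ebth×1, eBTH×1, eBTh×1, eBtH×1, eBth×1, ebTH×1, ebTh×1, ebtH×1, ebth×1
EeBbTtHh gametes: EBTH×1, EBTh×1, EBtH×1, EBth×1, EbTH×1, EbTh×1, EbtH×1, Ebth×1, eBTH×1, eBTh×1, eBtH×1, eBth×1, ebTH×1, ebTh×1, ebtH×1, ebth×1
EeBbTtHh×EeBbTtHh grid (16·16=256): EEBBTTHH=1 EEBBTTHh=2 EEBBTThh=1 EEBBTtHH=2 EEBBTtHh=4 EEBBTthh=2 EEBBttHH=1 EEBBttHh=2 EEBBtthh=1 EEBbTTHH=2 EEBbTTHh=4 EEBbTThh=2 EEBbTtHH=4 EEBbTtHh=8 EEBbTthh=4 EEBbttHH=2 EEBbttHh=4 EEBbtthh=2 EEbbTTHH=1 EEbbTTHh=2 EEbbTThh=1 EEbbTtHH=2 EEbbTtHh=4 EEbbTthh=2 EEbbttHH=1 EEbbttHh=2 EEbbtthh=1 EeBBTTHH=2 EeBBTTHh=4 EeBBTThh=2 EeBBTtHH=4 EeBBTtHh=8 EeBBTthh=4 EeBBttHH=2 EeBBttHh=4 EeBBtthh=2 EeBbTTHH=4 EeBbTTHh=8 EeBbTThh=4 EeBbTtHH=8 EeBbTtHh=16 EeBbTthh=8 EeBbttHH=4 EeBbttHh=8 EeBbtthh=4 EebbTTHH=2 EebbTTHh=4 EebbTThh=2 EebbTtHH=4 EebbTtHh=8 EebbTthh=4 EebbttHH=2 EebbttHh=4 Eebbtthh=2 eeBBTTHH=1 eeBBTTHh=2 eeBBTThh=1 eeBBTtHH=2 eeBBTtHh=4 eeBBTthh=2 eeBBttHH=1 eeBBttHh=2 eeBBtthh=1 eeBbTTHH=2 eeBbTTHh=4 eeBbTThh=2 eeBbTtHH=4 eeBbTtHh=8 eeBbTthh=4 eeBbttHH=2 eeBbttHh=4 eeBbtthh=2 eebbTTHH=1 eebbTTHh=2 eebbTThh=1 eebbTtHH=2 eebbTtHh=4 eebbTthh=2 eebbttHH=1 eebbttHh=2 eebbtthh=1
eeBbtthh hits 2/256; gcd=2; 2÷2/256÷2 = 1/128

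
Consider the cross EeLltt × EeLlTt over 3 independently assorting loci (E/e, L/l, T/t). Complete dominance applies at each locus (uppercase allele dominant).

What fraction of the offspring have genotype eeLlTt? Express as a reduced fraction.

EeLltt gametes: ELt×2, Elt×2, eLt×2, elt×2
EeLlTt gametes: ELT×1, ELt×1, ElT×1, Elt×1, eLT×1, eLt×1, elT×1, elt×1
EeLltt×EeLlTt grid (8·8=64): EELLTt=2 EELLtt=2 EELlTt=4 EELltt=4 EEllTt=2 EElltt=2 EeLLTt=4 EeLLtt=4 EeLlTt=8 EeLltt=8 EellTt=4 Eelltt=4 eeLLTt=2 eeLLtt=2 eeLlTt=4 eeLltt=4 eellTt=2 eelltt=2
eeLlTt hits 4/64; gcd=4; 4÷4/64÷4 = 1/16

P(eeLlTt) = 1/16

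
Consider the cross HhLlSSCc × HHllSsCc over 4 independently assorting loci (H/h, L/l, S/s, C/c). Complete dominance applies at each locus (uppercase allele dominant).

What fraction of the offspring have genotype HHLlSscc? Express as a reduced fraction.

HhLlSSCc gametes: HLSC×2, HLSc×2, HlSC×2, HlSc×2, hLSC×2, hLSc×2, hlSC×2, hlSc×2
HHllSsCc gametes: HlSC×4, HlSc×4, HlsC×4, Hlsc×4
HhLlSSCc×HHllSsCc grid (16·16=256): HHLlSSCC=8 HHLlSSCc=16 HHLlSScc=8 HHLlSsCC=8 HHLlSsCc=16 HHLlSscc=8 HHllSSCC=8 HHllSSCc=16 HHllSScc=8 HHllSsCC=8 HHllSsCc=16 HHllSscc=8 HhLlSSCC=8 HhLlSSCc=16 HhLlSScc=8 HhLlSsCC=8 HhLlSsCc=16 HhLlSscc=8 HhllSSCC=8 HhllSSCc=16 HhllSScc=8 HhllSsCC=8 HhllSsCc=16 HhllSscc=8
HHLlSscc hits 8/256; gcd=8; 8÷8/256÷8 = 1/32

P(HHLlSscc) = 1/32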